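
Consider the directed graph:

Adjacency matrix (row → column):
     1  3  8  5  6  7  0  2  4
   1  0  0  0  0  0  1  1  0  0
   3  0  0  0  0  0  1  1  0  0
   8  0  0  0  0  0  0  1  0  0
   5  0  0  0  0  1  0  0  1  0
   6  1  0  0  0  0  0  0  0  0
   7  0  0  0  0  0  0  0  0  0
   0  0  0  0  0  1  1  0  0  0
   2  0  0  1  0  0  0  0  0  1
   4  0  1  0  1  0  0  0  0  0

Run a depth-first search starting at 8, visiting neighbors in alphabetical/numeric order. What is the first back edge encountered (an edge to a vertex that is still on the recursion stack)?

1->0

DFS from 8 (visiting neighbors in alphabetical/numeric order); mark gray on enter, black on exit:
8 gray
  0 gray
    6 gray
      1 gray
        1→0: 0 is gray → back edge
First back edge: 1 → 0.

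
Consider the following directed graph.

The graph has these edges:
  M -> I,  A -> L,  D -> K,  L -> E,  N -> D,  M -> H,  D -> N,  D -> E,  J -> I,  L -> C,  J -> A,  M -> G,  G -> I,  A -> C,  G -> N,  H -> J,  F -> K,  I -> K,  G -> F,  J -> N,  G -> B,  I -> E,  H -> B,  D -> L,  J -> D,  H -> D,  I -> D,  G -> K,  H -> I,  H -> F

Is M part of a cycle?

No

M lies on a cycle iff there is a path from M back to itself.
Exploring from M, it never reaches itself; equivalently, its strongly connected component is a singleton.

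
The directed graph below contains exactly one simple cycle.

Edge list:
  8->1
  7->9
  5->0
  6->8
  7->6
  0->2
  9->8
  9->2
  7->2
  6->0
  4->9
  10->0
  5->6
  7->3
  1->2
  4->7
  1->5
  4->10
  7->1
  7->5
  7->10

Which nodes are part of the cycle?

1, 5, 6, 8

DFS with gray/black marking from 5:
5 gray
  0 gray
    2 gray
    2 black
  0 black
  6 gray
    6→0: 0 black — skip
    8 gray
      1 gray
        1→5: 5 is gray → back edge
Back edge closes the cycle 5 → 6 → 8 → 1 → 5; its vertices are {1, 5, 6, 8}.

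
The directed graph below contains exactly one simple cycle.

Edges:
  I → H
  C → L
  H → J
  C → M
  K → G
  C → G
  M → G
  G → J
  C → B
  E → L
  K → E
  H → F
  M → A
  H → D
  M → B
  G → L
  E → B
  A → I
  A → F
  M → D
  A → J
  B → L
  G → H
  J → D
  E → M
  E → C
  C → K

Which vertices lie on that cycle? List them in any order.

DFS with gray/black marking from C:
C gray
  K gray
    G gray
      L gray
      L black
      J gray
        D gray
        D black
      J black
      H gray
        F gray
        F black
        H→J: J black — skip
        H→D: D black — skip
      H black
    G black
    E gray
      E→L: L black — skip
      M gray
        M→D: D black — skip
        A gray
          A→F: F black — skip
          A→J: J black — skip
          I gray
            I→H: H black — skip
          I black
        A black
        M→G: G black — skip
        B gray
          B→L: L black — skip
        B black
      M black
      E→C: C is gray → back edge
Back edge closes the cycle C → K → E → C; its vertices are {C, E, K}.

C, E, K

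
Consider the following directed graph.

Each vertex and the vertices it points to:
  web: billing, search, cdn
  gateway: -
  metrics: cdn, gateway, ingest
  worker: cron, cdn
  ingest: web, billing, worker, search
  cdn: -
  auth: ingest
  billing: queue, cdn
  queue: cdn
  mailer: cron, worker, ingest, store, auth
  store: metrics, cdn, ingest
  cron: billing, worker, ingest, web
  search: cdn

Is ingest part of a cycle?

ingest is on a cycle iff ingest can reach itself via ≥1 edge.
ingest → worker → cron → ingest — yes.

Yes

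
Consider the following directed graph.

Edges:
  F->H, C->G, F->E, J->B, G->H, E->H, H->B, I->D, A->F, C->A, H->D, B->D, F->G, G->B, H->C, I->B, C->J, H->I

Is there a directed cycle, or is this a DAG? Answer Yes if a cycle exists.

Yes

DFS with white/gray/black marking, starting from E:
E gray
  H gray
    C gray
      J gray
        B gray
          D gray
          D black
        B black
      J black
      G gray
        G→H: H is gray → back edge
Back edge found, so a cycle exists: H → C → G → H.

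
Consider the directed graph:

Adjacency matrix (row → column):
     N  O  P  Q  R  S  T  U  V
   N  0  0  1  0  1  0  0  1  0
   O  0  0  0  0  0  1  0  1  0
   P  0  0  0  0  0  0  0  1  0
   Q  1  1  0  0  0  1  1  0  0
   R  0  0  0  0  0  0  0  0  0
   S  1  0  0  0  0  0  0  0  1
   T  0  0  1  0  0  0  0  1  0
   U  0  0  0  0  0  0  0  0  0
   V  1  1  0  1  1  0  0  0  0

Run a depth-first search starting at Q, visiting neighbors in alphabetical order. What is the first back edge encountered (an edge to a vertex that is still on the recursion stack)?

V→O

DFS from Q (visiting neighbors in alphabetical order); mark gray on enter, black on exit:
Q gray
  N gray
    P gray
      U gray
      U black
    P black
    R gray
    R black
    N→U: U black — skip
  N black
  O gray
    S gray
      S→N: N black — skip
      V gray
        V→N: N black — skip
        V→O: O is gray → back edge
First back edge: V → O.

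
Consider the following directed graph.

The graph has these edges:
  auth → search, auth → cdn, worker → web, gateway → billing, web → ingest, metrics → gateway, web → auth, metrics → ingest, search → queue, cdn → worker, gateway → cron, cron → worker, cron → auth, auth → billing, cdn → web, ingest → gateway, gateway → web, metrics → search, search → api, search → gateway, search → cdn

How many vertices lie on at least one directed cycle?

A vertex is on a directed cycle iff it belongs to a strongly connected component of size ≥ 2 (or has a self-loop).
The vertices on cycles are {cdn, web, auth, cron, ingest, search, worker, gateway} — 8 in total.

8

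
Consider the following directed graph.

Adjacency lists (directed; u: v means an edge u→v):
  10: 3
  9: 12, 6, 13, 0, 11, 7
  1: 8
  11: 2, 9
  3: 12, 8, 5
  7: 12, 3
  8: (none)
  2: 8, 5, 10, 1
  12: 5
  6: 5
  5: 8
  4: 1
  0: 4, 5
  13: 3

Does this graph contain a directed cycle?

Yes

DFS with white/gray/black marking, starting from 9:
9 gray
  12 gray
    5 gray
      8 gray
      8 black
    5 black
  12 black
  6 gray
    6→5: 5 black — skip
  6 black
  13 gray
    3 gray
      3→12: 12 black — skip
      3→8: 8 black — skip
      3→5: 5 black — skip
    3 black
  13 black
  0 gray
    4 gray
      1 gray
        1→8: 8 black — skip
      1 black
    4 black
    0→5: 5 black — skip
  0 black
  11 gray
    2 gray
      2→8: 8 black — skip
      2→5: 5 black — skip
      10 gray
        10→3: 3 black — skip
      10 black
      2→1: 1 black — skip
    2 black
    11→9: 9 is gray → back edge
Back edge found, so a cycle exists: 9 → 11 → 9.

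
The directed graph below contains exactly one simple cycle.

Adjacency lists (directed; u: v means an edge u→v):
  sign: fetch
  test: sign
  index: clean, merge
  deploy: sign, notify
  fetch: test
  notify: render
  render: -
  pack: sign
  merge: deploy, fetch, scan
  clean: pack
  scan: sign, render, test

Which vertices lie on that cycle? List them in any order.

sign, test, fetch

DFS with gray/black marking from sign:
sign gray
  fetch gray
    test gray
      test→sign: sign is gray → back edge
Back edge closes the cycle sign → fetch → test → sign; its vertices are {sign, test, fetch}.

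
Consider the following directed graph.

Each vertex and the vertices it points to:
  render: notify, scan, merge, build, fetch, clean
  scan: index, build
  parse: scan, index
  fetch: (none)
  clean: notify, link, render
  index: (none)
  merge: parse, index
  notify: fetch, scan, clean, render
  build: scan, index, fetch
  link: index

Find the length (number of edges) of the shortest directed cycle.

For each vertex v, BFS finds the shortest path from v back to v.
The shortest such closed walk is render → clean → render, length 2.

2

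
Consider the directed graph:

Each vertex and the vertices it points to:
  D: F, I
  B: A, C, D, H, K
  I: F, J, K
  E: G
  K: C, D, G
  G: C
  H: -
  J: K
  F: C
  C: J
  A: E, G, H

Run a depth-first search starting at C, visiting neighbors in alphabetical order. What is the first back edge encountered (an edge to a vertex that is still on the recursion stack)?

DFS from C (visiting neighbors in alphabetical order); mark gray on enter, black on exit:
C gray
  J gray
    K gray
      K→C: C is gray → back edge
First back edge: K → C.

K->C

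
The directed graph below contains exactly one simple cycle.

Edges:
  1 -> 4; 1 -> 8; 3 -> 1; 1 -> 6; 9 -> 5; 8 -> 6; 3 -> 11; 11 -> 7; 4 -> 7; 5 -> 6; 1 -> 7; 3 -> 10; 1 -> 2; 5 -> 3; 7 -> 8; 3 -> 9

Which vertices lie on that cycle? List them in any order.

DFS with gray/black marking from 3:
3 gray
  1 gray
    2 gray
    2 black
    6 gray
    6 black
    8 gray
      8→6: 6 black — skip
    8 black
    4 gray
      7 gray
        7→8: 8 black — skip
      7 black
    4 black
    1→7: 7 black — skip
  1 black
  9 gray
    5 gray
      5→6: 6 black — skip
      5→3: 3 is gray → back edge
Back edge closes the cycle 3 → 9 → 5 → 3; its vertices are {3, 5, 9}.

3, 5, 9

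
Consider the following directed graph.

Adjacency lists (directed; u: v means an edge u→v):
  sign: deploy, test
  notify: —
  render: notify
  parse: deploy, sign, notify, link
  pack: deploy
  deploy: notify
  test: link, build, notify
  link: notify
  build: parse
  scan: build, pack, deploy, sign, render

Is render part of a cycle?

render lies on a cycle iff there is a path from render back to itself.
Exploring from render, it never reaches itself; equivalently, its strongly connected component is a singleton.

No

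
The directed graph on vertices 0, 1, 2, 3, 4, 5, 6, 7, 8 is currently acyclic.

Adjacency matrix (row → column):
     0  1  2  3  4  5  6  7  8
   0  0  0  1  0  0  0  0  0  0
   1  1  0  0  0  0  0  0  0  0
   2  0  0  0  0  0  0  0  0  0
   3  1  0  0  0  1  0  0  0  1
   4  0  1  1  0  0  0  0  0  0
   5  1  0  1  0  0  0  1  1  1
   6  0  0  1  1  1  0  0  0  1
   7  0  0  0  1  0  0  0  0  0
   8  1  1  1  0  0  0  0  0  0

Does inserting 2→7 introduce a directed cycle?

Yes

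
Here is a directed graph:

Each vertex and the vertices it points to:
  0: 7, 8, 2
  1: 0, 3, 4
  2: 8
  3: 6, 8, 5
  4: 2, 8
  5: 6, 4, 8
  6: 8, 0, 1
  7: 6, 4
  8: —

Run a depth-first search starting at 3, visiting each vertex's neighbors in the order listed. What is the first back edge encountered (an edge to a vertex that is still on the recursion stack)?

DFS from 3 (visiting each vertex's neighbors in the order listed); mark gray on enter, black on exit:
3 gray
  6 gray
    8 gray
    8 black
    0 gray
      7 gray
        7→6: 6 is gray → back edge
First back edge: 7 → 6.

7→6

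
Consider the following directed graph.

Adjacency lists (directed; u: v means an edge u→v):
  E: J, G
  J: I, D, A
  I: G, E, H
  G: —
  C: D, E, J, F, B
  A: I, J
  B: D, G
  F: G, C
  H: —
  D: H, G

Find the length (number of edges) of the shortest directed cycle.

2

For each vertex v, BFS finds the shortest path from v back to v.
The shortest such closed walk is C → F → C, length 2.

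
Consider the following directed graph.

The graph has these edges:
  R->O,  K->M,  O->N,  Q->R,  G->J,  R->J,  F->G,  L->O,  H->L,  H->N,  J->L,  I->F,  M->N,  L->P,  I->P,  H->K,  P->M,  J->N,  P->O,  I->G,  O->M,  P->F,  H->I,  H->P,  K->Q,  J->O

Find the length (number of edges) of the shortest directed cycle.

For each vertex v, BFS finds the shortest path from v back to v.
The shortest such closed walk is L → P → F → G → J → L, length 5.

5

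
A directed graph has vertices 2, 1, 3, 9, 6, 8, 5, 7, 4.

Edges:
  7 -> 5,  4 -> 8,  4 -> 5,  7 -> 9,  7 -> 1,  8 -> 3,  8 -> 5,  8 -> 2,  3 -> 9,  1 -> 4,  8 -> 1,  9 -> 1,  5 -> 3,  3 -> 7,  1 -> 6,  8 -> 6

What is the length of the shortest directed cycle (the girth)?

3

For each vertex v, BFS finds the shortest path from v back to v.
The shortest such closed walk is 8 → 1 → 4 → 8, length 3.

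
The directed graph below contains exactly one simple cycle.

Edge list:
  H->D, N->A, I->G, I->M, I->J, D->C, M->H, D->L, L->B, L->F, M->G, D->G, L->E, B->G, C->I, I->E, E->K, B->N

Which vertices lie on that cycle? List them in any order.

C, D, H, I, M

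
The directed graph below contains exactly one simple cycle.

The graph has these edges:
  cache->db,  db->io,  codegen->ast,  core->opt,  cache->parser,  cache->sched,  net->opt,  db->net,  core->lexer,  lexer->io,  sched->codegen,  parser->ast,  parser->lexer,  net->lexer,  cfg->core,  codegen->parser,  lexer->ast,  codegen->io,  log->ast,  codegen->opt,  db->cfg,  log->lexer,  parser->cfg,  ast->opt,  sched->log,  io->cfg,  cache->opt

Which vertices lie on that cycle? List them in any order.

DFS with gray/black marking from io:
io gray
  cfg gray
    core gray
      opt gray
      opt black
      lexer gray
        lexer→io: io is gray → back edge
Back edge closes the cycle io → cfg → core → lexer → io; its vertices are {io, cfg, core, lexer}.

io, cfg, core, lexer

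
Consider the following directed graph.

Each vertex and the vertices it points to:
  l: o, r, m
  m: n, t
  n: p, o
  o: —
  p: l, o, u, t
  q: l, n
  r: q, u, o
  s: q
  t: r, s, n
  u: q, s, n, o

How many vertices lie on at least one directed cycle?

9

A vertex is on a directed cycle iff it belongs to a strongly connected component of size ≥ 2 (or has a self-loop).
The vertices on cycles are {l, m, n, p, q, r, s, t, u} — 9 in total.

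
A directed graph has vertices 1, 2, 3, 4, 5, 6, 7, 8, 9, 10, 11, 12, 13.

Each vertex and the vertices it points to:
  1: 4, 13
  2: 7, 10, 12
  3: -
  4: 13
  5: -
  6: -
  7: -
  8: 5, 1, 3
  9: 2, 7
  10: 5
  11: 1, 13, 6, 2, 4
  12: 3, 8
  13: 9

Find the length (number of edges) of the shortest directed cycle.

6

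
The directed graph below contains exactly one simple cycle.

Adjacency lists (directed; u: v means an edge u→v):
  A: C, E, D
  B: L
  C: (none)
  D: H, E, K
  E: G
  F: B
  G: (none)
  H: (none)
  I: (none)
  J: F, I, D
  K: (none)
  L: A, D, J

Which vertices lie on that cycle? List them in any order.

B, F, J, L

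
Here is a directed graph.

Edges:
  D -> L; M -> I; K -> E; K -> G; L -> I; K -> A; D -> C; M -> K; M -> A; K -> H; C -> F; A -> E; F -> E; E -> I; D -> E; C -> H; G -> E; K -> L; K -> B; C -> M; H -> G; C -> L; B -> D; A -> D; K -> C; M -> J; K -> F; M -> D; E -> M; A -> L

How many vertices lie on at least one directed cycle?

10

A vertex is on a directed cycle iff it belongs to a strongly connected component of size ≥ 2 (or has a self-loop).
The vertices on cycles are {A, B, C, D, E, F, G, H, K, M} — 10 in total.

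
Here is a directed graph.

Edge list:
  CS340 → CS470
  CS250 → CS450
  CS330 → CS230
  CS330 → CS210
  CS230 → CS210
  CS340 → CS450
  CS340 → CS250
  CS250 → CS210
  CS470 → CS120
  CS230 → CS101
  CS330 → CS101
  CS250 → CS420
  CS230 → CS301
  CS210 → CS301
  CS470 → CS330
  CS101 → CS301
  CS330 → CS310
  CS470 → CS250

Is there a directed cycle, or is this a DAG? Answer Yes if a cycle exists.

DFS with white/gray/black marking, starting from CS420:
CS420 gray
CS420 black
CS101 gray
  CS301 gray
  CS301 black
CS101 black
CS230 gray
  CS230→CS301: CS301 black — skip
  CS230→CS101: CS101 black — skip
  CS210 gray
    CS210→CS301: CS301 black — skip
  CS210 black
CS230 black
CS250 gray
  CS250→CS210: CS210 black — skip
  CS450 gray
  CS450 black
  CS250→CS420: CS420 black — skip
CS250 black
CS340 gray
  CS470 gray
    CS120 gray
    CS120 black
    CS470→CS250: CS250 black — skip
    CS330 gray
      CS330→CS230: CS230 black — skip
      CS330→CS101: CS101 black — skip
      CS330→CS210: CS210 black — skip
      CS310 gray
      CS310 black
    CS330 black
  CS470 black
  CS340→CS250: CS250 black — skip
  CS340→CS450: CS450 black — skip
CS340 black
Every edge goes to a white or black vertex — no back edge, so the graph is acyclic.

No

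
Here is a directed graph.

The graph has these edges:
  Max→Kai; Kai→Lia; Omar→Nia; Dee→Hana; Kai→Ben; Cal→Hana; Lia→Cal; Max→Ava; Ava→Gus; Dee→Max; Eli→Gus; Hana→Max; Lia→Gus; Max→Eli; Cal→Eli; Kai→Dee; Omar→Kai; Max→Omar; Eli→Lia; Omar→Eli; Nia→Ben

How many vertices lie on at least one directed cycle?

8

A vertex is on a directed cycle iff it belongs to a strongly connected component of size ≥ 2 (or has a self-loop).
The vertices on cycles are {Cal, Dee, Eli, Kai, Lia, Max, Hana, Omar} — 8 in total.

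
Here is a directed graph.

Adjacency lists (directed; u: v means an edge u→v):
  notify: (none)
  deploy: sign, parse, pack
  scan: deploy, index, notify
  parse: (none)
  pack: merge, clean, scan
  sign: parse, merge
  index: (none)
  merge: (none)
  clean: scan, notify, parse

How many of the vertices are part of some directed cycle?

4

A vertex is on a directed cycle iff it belongs to a strongly connected component of size ≥ 2 (or has a self-loop).
The vertices on cycles are {pack, scan, clean, deploy} — 4 in total.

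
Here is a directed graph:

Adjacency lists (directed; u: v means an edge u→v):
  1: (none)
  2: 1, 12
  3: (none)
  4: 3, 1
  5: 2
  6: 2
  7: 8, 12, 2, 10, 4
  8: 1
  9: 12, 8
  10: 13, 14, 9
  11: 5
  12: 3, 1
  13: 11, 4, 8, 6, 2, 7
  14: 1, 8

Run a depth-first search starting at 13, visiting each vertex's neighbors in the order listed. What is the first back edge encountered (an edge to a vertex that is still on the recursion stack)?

10→13

DFS from 13 (visiting each vertex's neighbors in the order listed); mark gray on enter, black on exit:
13 gray
  11 gray
    5 gray
      2 gray
        1 gray
        1 black
        12 gray
          3 gray
          3 black
          12→1: 1 black — skip
        12 black
      2 black
    5 black
  11 black
  4 gray
    4→3: 3 black — skip
    4→1: 1 black — skip
  4 black
  8 gray
    8→1: 1 black — skip
  8 black
  6 gray
    6→2: 2 black — skip
  6 black
  13→2: 2 black — skip
  7 gray
    7→8: 8 black — skip
    7→12: 12 black — skip
    7→2: 2 black — skip
    10 gray
      10→13: 13 is gray → back edge
First back edge: 10 → 13.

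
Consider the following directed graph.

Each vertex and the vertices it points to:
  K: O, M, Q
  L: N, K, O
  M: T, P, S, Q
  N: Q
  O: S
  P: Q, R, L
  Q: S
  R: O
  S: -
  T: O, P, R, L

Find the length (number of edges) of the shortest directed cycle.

For each vertex v, BFS finds the shortest path from v back to v.
The shortest such closed walk is P → L → K → M → P, length 4.

4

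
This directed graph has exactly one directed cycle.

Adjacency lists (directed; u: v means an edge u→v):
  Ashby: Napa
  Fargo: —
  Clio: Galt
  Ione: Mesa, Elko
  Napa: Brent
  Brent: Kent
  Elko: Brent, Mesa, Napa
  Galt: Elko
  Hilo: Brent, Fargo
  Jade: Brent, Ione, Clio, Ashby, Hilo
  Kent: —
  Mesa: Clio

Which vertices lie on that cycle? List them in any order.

DFS with gray/black marking from Clio:
Clio gray
  Galt gray
    Elko gray
      Brent gray
        Kent gray
        Kent black
      Brent black
      Mesa gray
        Mesa→Clio: Clio is gray → back edge
Back edge closes the cycle Clio → Galt → Elko → Mesa → Clio; its vertices are {Clio, Elko, Galt, Mesa}.

Clio, Elko, Galt, Mesa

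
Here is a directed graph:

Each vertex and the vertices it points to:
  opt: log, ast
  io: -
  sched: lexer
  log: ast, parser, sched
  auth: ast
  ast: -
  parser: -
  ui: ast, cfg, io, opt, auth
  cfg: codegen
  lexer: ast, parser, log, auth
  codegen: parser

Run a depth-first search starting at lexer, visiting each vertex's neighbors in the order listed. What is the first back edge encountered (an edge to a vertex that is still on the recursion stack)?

sched->lexer

DFS from lexer (visiting each vertex's neighbors in the order listed); mark gray on enter, black on exit:
lexer gray
  ast gray
  ast black
  parser gray
  parser black
  log gray
    log→ast: ast black — skip
    log→parser: parser black — skip
    sched gray
      sched→lexer: lexer is gray → back edge
First back edge: sched → lexer.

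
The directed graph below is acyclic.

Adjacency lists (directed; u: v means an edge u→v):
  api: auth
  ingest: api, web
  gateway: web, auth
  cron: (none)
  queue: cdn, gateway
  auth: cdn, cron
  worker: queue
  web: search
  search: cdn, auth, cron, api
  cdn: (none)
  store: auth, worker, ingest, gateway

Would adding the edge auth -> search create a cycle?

Adding auth→search creates a cycle iff search can already reach auth.
Path from search: search → auth.
So search → … → auth → search is a cycle.

Yes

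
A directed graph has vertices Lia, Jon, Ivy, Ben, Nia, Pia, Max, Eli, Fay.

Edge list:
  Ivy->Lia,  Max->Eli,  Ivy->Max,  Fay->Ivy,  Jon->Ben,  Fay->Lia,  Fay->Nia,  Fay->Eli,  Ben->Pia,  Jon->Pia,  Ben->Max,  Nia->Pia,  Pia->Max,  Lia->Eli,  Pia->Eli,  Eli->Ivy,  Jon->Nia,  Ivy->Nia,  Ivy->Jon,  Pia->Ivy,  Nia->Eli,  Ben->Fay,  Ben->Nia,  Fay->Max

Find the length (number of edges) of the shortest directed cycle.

For each vertex v, BFS finds the shortest path from v back to v.
The shortest such closed walk is Jon → Pia → Ivy → Jon, length 3.

3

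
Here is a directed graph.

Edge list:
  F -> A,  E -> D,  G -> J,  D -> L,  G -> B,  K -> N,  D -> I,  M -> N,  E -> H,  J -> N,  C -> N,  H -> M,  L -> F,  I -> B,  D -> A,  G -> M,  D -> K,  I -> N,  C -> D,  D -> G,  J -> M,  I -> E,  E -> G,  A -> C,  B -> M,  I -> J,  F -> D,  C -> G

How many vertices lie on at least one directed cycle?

A vertex is on a directed cycle iff it belongs to a strongly connected component of size ≥ 2 (or has a self-loop).
The vertices on cycles are {A, C, D, E, F, I, L} — 7 in total.

7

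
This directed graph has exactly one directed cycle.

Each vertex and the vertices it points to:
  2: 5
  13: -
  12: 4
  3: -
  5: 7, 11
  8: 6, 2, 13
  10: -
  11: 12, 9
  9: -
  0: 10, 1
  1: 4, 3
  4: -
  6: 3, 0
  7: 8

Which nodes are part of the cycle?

DFS with gray/black marking from 8:
8 gray
  6 gray
    3 gray
    3 black
    0 gray
      10 gray
      10 black
      1 gray
        4 gray
        4 black
        1→3: 3 black — skip
      1 black
    0 black
  6 black
  2 gray
    5 gray
      7 gray
        7→8: 8 is gray → back edge
Back edge closes the cycle 8 → 2 → 5 → 7 → 8; its vertices are {2, 5, 7, 8}.

2, 5, 7, 8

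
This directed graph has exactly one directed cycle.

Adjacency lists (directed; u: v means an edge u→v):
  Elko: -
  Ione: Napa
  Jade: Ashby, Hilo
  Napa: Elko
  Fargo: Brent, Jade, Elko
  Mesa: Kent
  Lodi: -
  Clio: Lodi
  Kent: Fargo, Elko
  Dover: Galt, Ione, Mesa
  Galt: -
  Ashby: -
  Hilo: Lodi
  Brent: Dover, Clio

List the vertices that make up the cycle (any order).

DFS with gray/black marking from Fargo:
Fargo gray
  Brent gray
    Dover gray
      Galt gray
      Galt black
      Ione gray
        Napa gray
          Elko gray
          Elko black
        Napa black
      Ione black
      Mesa gray
        Kent gray
          Kent→Fargo: Fargo is gray → back edge
Back edge closes the cycle Fargo → Brent → Dover → Mesa → Kent → Fargo; its vertices are {Kent, Mesa, Brent, Dover, Fargo}.

Kent, Mesa, Brent, Dover, Fargo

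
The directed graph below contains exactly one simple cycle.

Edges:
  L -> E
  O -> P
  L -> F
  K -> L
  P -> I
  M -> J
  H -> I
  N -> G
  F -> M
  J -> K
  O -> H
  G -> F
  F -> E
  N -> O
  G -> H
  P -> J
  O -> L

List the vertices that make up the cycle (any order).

F, J, K, L, M

DFS with gray/black marking from L:
L gray
  F gray
    M gray
      J gray
        K gray
          K→L: L is gray → back edge
Back edge closes the cycle L → F → M → J → K → L; its vertices are {F, J, K, L, M}.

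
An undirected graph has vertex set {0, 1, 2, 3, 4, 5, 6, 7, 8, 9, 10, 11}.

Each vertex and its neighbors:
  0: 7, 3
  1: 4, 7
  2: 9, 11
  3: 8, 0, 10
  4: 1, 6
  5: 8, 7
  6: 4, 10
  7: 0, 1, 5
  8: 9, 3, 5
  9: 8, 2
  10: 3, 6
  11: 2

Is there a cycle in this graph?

DFS, tracking each vertex's parent; an edge to a visited non-parent vertex closes a cycle.
Start from 0:
visit 0 (parent –)
  visit 7 (parent 0)
    7–0: parent, skip
    visit 1 (parent 7)
      visit 4 (parent 1)
        4–1: parent, skip
        visit 6 (parent 4)
          6–4: parent, skip
          visit 10 (parent 6)
            visit 3 (parent 10)
              visit 8 (parent 3)
                visit 9 (parent 8)
                  9–8: parent, skip
                  visit 2 (parent 9)
                    2–9: parent, skip
                    visit 11 (parent 2)
                      11–2: parent, skip
                8–3: parent, skip
                visit 5 (parent 8)
                  5–8: parent, skip
                  5–7: 7 visited and ≠ parent → cycle
Cycle: 7 – 1 – 4 – 6 – 10 – 3 – 8 – 5 – 7.

Yes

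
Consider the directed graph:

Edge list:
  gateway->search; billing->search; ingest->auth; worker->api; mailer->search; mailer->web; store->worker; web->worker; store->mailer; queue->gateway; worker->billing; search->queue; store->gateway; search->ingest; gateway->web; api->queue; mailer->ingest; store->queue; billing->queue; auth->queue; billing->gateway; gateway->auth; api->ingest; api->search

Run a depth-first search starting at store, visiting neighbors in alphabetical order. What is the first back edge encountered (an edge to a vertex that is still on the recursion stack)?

queue->gateway

DFS from store (visiting neighbors in alphabetical order); mark gray on enter, black on exit:
store gray
  gateway gray
    auth gray
      queue gray
        queue→gateway: gateway is gray → back edge
First back edge: queue → gateway.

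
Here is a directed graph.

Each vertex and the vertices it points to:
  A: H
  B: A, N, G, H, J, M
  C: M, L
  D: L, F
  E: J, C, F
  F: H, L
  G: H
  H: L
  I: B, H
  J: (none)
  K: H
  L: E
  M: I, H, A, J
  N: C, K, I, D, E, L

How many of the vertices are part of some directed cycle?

A vertex is on a directed cycle iff it belongs to a strongly connected component of size ≥ 2 (or has a self-loop).
The vertices on cycles are {A, B, C, D, E, F, G, H, I, K, L, M, N} — 13 in total.

13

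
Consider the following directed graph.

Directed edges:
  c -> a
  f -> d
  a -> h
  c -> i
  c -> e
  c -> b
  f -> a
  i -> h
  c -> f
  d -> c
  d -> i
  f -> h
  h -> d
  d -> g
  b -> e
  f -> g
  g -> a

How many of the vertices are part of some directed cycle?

7

A vertex is on a directed cycle iff it belongs to a strongly connected component of size ≥ 2 (or has a self-loop).
The vertices on cycles are {a, c, d, f, g, h, i} — 7 in total.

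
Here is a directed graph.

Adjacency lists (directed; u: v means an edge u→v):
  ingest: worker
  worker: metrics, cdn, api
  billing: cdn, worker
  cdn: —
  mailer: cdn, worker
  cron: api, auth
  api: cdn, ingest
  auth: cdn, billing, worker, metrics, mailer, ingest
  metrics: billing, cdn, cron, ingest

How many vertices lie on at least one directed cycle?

8

A vertex is on a directed cycle iff it belongs to a strongly connected component of size ≥ 2 (or has a self-loop).
The vertices on cycles are {api, auth, cron, ingest, mailer, worker, billing, metrics} — 8 in total.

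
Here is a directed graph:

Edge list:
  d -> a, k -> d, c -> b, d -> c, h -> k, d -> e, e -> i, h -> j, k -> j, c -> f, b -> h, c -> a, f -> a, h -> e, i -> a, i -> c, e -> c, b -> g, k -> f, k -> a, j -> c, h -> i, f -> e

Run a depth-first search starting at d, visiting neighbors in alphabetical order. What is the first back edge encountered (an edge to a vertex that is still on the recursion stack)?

DFS from d (visiting neighbors in alphabetical order); mark gray on enter, black on exit:
d gray
  a gray
  a black
  c gray
    c→a: a black — skip
    b gray
      g gray
      g black
      h gray
        e gray
          e→c: c is gray → back edge
First back edge: e → c.

e→c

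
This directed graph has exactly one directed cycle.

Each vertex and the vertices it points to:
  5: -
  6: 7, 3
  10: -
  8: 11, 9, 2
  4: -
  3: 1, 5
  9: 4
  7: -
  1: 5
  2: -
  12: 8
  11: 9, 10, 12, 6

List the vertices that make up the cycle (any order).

DFS with gray/black marking from 11:
11 gray
  9 gray
    4 gray
    4 black
  9 black
  10 gray
  10 black
  12 gray
    8 gray
      8→11: 11 is gray → back edge
Back edge closes the cycle 11 → 12 → 8 → 11; its vertices are {8, 11, 12}.

8, 11, 12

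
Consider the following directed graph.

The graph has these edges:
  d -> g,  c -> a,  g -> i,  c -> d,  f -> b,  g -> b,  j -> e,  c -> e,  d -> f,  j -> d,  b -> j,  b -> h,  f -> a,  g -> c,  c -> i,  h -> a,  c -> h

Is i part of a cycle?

i lies on a cycle iff there is a path from i back to itself.
Exploring from i, it never reaches itself; equivalently, its strongly connected component is a singleton.

No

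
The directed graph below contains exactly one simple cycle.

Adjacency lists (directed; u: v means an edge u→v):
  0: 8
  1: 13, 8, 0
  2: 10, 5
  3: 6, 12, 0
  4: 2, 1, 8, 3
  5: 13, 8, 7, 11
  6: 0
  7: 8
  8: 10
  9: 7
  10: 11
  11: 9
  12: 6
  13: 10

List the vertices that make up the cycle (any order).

7, 8, 9, 10, 11

DFS with gray/black marking from 11:
11 gray
  9 gray
    7 gray
      8 gray
        10 gray
          10→11: 11 is gray → back edge
Back edge closes the cycle 11 → 9 → 7 → 8 → 10 → 11; its vertices are {7, 8, 9, 10, 11}.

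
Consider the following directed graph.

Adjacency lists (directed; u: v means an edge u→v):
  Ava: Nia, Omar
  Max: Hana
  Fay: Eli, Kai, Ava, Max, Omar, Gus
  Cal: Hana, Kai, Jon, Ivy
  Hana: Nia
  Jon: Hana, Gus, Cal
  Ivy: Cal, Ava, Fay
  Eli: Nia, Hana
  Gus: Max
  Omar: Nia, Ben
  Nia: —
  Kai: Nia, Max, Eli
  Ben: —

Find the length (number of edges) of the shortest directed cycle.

For each vertex v, BFS finds the shortest path from v back to v.
The shortest such closed walk is Ivy → Cal → Ivy, length 2.

2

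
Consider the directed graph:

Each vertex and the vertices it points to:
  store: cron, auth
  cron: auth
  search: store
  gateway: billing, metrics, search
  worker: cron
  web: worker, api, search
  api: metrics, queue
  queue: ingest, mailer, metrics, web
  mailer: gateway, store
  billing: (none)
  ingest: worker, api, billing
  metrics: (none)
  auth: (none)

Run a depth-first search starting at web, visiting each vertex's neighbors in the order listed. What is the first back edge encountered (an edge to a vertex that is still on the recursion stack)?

DFS from web (visiting each vertex's neighbors in the order listed); mark gray on enter, black on exit:
web gray
  worker gray
    cron gray
      auth gray
      auth black
    cron black
  worker black
  api gray
    metrics gray
    metrics black
    queue gray
      ingest gray
        ingest→worker: worker black — skip
        ingest→api: api is gray → back edge
First back edge: ingest → api.

ingest→api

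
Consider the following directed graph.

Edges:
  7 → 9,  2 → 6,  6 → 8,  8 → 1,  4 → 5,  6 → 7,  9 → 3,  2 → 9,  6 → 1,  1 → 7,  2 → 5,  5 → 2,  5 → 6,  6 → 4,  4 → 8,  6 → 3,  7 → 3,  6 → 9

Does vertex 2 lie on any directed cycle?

2 is on a cycle iff 2 can reach itself via ≥1 edge.
2 → 5 → 2 — yes.

Yes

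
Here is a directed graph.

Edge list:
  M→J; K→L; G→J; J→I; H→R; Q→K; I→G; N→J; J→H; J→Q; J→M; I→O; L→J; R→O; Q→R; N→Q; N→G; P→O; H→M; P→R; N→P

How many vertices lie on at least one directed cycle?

A vertex is on a directed cycle iff it belongs to a strongly connected component of size ≥ 2 (or has a self-loop).
The vertices on cycles are {G, H, I, J, K, L, M, Q} — 8 in total.

8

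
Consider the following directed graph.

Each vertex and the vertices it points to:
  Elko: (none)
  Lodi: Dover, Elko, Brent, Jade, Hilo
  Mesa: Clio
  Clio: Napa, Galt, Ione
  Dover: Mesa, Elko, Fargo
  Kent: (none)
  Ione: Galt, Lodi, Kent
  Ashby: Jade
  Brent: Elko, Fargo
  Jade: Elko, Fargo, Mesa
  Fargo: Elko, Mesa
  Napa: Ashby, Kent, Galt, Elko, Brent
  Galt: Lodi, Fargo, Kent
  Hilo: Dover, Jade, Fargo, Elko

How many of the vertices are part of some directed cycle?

A vertex is on a directed cycle iff it belongs to a strongly connected component of size ≥ 2 (or has a self-loop).
The vertices on cycles are {Clio, Galt, Hilo, Ione, Jade, Lodi, Mesa, Napa, Ashby, Brent, Dover, Fargo} — 12 in total.

12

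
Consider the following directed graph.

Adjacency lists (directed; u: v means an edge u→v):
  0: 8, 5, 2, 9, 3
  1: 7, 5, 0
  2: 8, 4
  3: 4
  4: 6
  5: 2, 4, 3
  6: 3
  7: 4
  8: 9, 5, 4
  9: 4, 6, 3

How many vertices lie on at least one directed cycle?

6

A vertex is on a directed cycle iff it belongs to a strongly connected component of size ≥ 2 (or has a self-loop).
The vertices on cycles are {2, 3, 4, 5, 6, 8} — 6 in total.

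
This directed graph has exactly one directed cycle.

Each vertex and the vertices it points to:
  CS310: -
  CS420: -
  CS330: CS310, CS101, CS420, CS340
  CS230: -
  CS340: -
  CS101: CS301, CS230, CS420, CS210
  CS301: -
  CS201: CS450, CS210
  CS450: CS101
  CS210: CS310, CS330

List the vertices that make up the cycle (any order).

CS101, CS210, CS330

DFS with gray/black marking from CS210:
CS210 gray
  CS310 gray
  CS310 black
  CS330 gray
    CS330→CS310: CS310 black — skip
    CS101 gray
      CS301 gray
      CS301 black
      CS230 gray
      CS230 black
      CS420 gray
      CS420 black
      CS101→CS210: CS210 is gray → back edge
Back edge closes the cycle CS210 → CS330 → CS101 → CS210; its vertices are {CS101, CS210, CS330}.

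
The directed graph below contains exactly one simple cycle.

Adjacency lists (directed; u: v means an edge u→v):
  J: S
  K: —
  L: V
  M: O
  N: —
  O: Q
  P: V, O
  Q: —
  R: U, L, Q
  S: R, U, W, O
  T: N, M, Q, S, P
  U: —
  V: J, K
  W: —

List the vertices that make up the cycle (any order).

J, L, R, S, V

DFS with gray/black marking from V:
V gray
  J gray
    S gray
      R gray
        U gray
        U black
        L gray
          L→V: V is gray → back edge
Back edge closes the cycle V → J → S → R → L → V; its vertices are {J, L, R, S, V}.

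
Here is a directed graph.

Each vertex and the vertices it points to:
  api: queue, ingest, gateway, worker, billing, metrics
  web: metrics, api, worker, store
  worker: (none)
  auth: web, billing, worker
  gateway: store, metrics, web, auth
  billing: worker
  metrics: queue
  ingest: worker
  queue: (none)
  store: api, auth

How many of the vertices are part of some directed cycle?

A vertex is on a directed cycle iff it belongs to a strongly connected component of size ≥ 2 (or has a self-loop).
The vertices on cycles are {api, web, auth, store, gateway} — 5 in total.

5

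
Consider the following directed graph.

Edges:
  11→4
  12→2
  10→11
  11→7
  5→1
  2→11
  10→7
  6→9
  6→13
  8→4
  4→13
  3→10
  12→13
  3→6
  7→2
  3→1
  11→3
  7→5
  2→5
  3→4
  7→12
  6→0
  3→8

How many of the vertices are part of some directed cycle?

6

A vertex is on a directed cycle iff it belongs to a strongly connected component of size ≥ 2 (or has a self-loop).
The vertices on cycles are {2, 3, 7, 10, 11, 12} — 6 in total.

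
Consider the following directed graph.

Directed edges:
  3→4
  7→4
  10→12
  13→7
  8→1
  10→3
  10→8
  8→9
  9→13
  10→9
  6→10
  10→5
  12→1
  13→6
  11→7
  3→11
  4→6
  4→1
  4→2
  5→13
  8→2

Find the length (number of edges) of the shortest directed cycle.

For each vertex v, BFS finds the shortest path from v back to v.
The shortest such closed walk is 10 → 3 → 4 → 6 → 10, length 4.

4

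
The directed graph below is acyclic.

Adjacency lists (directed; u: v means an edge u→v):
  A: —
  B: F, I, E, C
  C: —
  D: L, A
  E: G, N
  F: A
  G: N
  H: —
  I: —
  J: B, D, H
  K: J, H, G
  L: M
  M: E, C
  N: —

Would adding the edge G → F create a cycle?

No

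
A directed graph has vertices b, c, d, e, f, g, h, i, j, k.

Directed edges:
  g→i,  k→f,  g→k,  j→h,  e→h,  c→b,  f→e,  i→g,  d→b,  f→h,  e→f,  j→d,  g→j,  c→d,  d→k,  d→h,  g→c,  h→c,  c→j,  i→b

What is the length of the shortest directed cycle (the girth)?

For each vertex v, BFS finds the shortest path from v back to v.
The shortest such closed walk is g → i → g, length 2.

2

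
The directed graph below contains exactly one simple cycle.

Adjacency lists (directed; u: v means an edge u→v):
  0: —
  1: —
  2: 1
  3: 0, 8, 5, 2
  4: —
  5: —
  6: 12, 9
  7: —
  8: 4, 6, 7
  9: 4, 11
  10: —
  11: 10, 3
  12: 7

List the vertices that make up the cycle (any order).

DFS with gray/black marking from 11:
11 gray
  10 gray
  10 black
  3 gray
    0 gray
    0 black
    8 gray
      4 gray
      4 black
      6 gray
        12 gray
          7 gray
          7 black
        12 black
        9 gray
          9→4: 4 black — skip
          9→11: 11 is gray → back edge
Back edge closes the cycle 11 → 3 → 8 → 6 → 9 → 11; its vertices are {3, 6, 8, 9, 11}.

3, 6, 8, 9, 11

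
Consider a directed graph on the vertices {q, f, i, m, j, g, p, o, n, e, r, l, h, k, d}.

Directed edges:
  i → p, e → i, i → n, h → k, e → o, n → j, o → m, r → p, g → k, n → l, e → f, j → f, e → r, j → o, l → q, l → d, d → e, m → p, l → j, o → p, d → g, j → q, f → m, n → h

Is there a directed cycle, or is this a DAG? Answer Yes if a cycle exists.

DFS with white/gray/black marking, starting from g:
g gray
  k gray
  k black
g black
q gray
q black
f gray
  m gray
    p gray
    p black
  m black
f black
i gray
  i→p: p black — skip
  n gray
    h gray
      h→k: k black — skip
    h black
    j gray
      o gray
        o→m: m black — skip
        o→p: p black — skip
      o black
      j→f: f black — skip
      j→q: q black — skip
    j black
    l gray
      l→j: j black — skip
      d gray
        e gray
          e→i: i is gray → back edge
Back edge found, so a cycle exists: i → n → l → d → e → i.

Yes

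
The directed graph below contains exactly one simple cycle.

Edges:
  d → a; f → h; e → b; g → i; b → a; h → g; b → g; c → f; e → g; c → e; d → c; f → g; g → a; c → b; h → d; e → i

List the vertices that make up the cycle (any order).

DFS with gray/black marking from c:
c gray
  e gray
    b gray
      a gray
      a black
      g gray
        i gray
        i black
        g→a: a black — skip
      g black
    b black
    e→g: g black — skip
    e→i: i black — skip
  e black
  f gray
    f→g: g black — skip
    h gray
      h→g: g black — skip
      d gray
        d→c: c is gray → back edge
Back edge closes the cycle c → f → h → d → c; its vertices are {c, d, f, h}.

c, d, f, h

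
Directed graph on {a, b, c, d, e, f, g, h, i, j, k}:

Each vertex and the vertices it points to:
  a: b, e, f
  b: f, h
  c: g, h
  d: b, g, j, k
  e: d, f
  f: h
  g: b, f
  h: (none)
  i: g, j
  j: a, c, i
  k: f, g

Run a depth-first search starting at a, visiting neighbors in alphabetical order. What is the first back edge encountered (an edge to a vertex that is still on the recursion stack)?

j->a

DFS from a (visiting neighbors in alphabetical order); mark gray on enter, black on exit:
a gray
  b gray
    f gray
      h gray
      h black
    f black
    b→h: h black — skip
  b black
  e gray
    d gray
      d→b: b black — skip
      g gray
        g→b: b black — skip
        g→f: f black — skip
      g black
      j gray
        j→a: a is gray → back edge
First back edge: j → a.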